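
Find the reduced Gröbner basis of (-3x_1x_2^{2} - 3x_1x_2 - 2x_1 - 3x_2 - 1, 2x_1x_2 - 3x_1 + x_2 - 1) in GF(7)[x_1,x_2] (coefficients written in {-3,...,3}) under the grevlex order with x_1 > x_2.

G = {x_1^{2} + 3x_1 + 3x_2 - 1, x_1x_2 + 2x_1 - 3x_2 + 3, x_2^{2} - 3x_1 + 3x_2 - 2}

f_1 = -3x_1x_2^{2} - 3x_1x_2 - 2x_1 - 3x_2 - 1, LT = x_1x_2^{2}.
f_2 = 2x_1x_2 - 3x_1 + x_2 - 1, LT = x_1x_2.

S(f_1,f_2): lcm = x_1x_2^{2}. S = -x_1x_2 + 3x_2^{2} + 3x_1 - 2x_2 - 2.
  leading term x_1x_2: subtract (3)·f_2 from -x_1x_2 + 3x_2^{2} + 3x_1 - 2x_2 - 2 → 3x_2^{2} - 2x_1 + 2x_2 + 1
  leading term x_2^{2}: no divisor's leading term divides it; move 3x_2^{2} to the remainder.
  leading term x_1: no divisor's leading term divides it; move -2x_1 to the remainder.
  leading term x_2: no divisor's leading term divides it; move 2x_2 to the remainder.
  leading term 1: no divisor's leading term divides it; move 1 to the remainder.
  remainder 3x_2^{2} - 2x_1 + 2x_2 + 1 ≠ 0; add g_3 = 3x_2^{2} - 2x_1 + 2x_2 + 1 to the basis.

S(f_1,g_3): lcm = x_1x_2^{2}. S = 3x_1^{2} - 2x_1x_2 - 2x_1 + x_2 - 2.
  leading term x_1^{2}: no divisor's leading term divides it; move 3x_1^{2} to the remainder.
  leading term x_1x_2: subtract (-1)·f_2 from -2x_1x_2 - 2x_1 + x_2 - 2 → 2x_1 + 2x_2 - 3
  leading term x_1: no divisor's leading term divides it; move 2x_1 to the remainder.
  leading term x_2: no divisor's leading term divides it; move 2x_2 to the remainder.
  leading term 1: no divisor's leading term divides it; move -3 to the remainder.
  remainder 3x_1^{2} + 2x_1 + 2x_2 - 3 ≠ 0; add g_4 = 3x_1^{2} + 2x_1 + 2x_2 - 3 to the basis.

The other S-polynomials (S(f_2,g_3), S(f_1,g_4), S(f_2,g_4), S(g_3,g_4)) all reduce to 0 modulo the current basis, so we have a Gröbner basis.
Inter-reduce: drop elements whose leading term is divisible by another's, tail-reduce, and make monic.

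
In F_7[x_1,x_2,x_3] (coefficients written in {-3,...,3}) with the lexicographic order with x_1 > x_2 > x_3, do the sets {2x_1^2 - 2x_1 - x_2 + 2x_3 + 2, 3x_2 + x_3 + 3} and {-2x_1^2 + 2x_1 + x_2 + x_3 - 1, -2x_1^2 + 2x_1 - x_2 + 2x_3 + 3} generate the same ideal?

No, the ideals differ.

Equality of ideals is decidable: compute both reduced Gröbner bases (unique for the ordering) and check whether they agree.
Buchberger on the first generating set:
f_1 = 2x_1^2 - 2x_1 - x_2 + 2x_3 + 2, LT = x_1^2.
f_2 = 3x_2 + x_3 + 3, LT = x_2.

The S-polynomials (S(f_1,f_2)) all reduce to 0 modulo the current basis, so we have a Gröbner basis.
Inter-reduce: drop elements whose leading term is divisible by another's, tail-reduce, and make monic.
Reduced Gröbner basis: {x_1^2 - x_1 - 2, x_2 - 2x_3 + 1}.

Buchberger on the second generating set:
h_1 = -2x_1^2 + 2x_1 + x_2 + x_3 - 1, LT = x_1^2.
h_2 = -2x_1^2 + 2x_1 - x_2 + 2x_3 + 3, LT = x_1^2.

S(h_1,h_2): lcm = x_1^2. S = -x_2 - 3x_3 + 2.
  leading term x_2: no divisor's leading term divides it; move -x_2 to the remainder.
  leading term x_3: no divisor's leading term divides it; move -3x_3 to the remainder.
  leading term 1: no divisor's leading term divides it; move 2 to the remainder.
  remainder -x_2 - 3x_3 + 2 ≠ 0; add k_3 = -x_2 - 3x_3 + 2 to the basis.

The other S-polynomials (S(h_1,k_3), S(h_2,k_3)) all reduce to 0 modulo the current basis, so we have a Gröbner basis.
Inter-reduce: drop elements whose leading term is divisible by another's, tail-reduce, and make monic.
Reduced Gröbner basis: {x_1^2 - x_1 + x_3 + 3, x_2 + 3x_3 - 2}.

These differ, so the ideals are not equal.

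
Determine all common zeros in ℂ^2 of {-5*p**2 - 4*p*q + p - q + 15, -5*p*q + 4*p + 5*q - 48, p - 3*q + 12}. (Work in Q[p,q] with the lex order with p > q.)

{(-3, 3)}

Compute a lex Gröbner basis by Buchberger's algorithm.
f_1 = -5*p**2 - 4*p*q + p - q + 15, LT = p**2.
f_2 = -5*p*q + 4*p + 5*q - 48, LT = p*q.
f_3 = p - 3*q + 12, LT = p.

S(f_1,f_2): lcm = p**2*q. S = 4/5*p**2 + 4/5*p*q**2 + 4/5*p*q - 48/5*p + 1/5*q**2 - 3*q.
  leading term p**2: subtract (-4/25)·f_1 from 4/5*p**2 + 4/5*p*q**2 + 4/5*p*q - 48/5*p + 1/5*q**2 - 3*q → 4/5*p*q**2 + 4/25*p*q - 236/25*p + 1/5*q**2 - 79/25*q + 12/5
  leading term p*q**2: subtract (-4/25*q)·f_2 from 4/5*p*q**2 + 4/25*p*q - 236/25*p + 1/5*q**2 - 79/25*q + 12/5 → 4/5*p*q - 236/25*p + q**2 - 271/25*q + 12/5
  leading term p*q: subtract (-4/25)·f_2 from 4/5*p*q - 236/25*p + q**2 - 271/25*q + 12/5 → -44/5*p + q**2 - 251/25*q - 132/25
  leading term p: subtract (-44/5)·f_3 from -44/5*p + q**2 - 251/25*q - 132/25 → q**2 - 911/25*q + 2508/25
  leading term q**2: no divisor's leading term divides it; move q**2 to the remainder.
  leading term q: no divisor's leading term divides it; move -911/25*q to the remainder.
  leading term 1: no divisor's leading term divides it; move 2508/25 to the remainder.
  remainder q**2 - 911/25*q + 2508/25 ≠ 0; add h_4 = q**2 - 911/25*q + 2508/25 to the basis.

S(f_1,f_3): lcm = p**2. S = 19/5*p*q - 61/5*p + 1/5*q - 3.
  leading term p*q: subtract (-19/25)·f_2 from 19/5*p*q - 61/5*p + 1/5*q - 3 → -229/25*p + 4*q - 987/25
  leading term p: subtract (-229/25)·f_3 from -229/25*p + 4*q - 987/25 → -587/25*q + 1761/25
  leading term q: no divisor's leading term divides it; move -587/25*q to the remainder.
  leading term 1: no divisor's leading term divides it; move 1761/25 to the remainder.
  remainder -587/25*q + 1761/25 ≠ 0; add h_5 = -587/25*q + 1761/25 to the basis.

The other S-polynomials (S(f_2,f_3), S(f_1,h_4), S(f_2,h_4), S(f_3,h_4), S(f_1,h_5), S(f_2,h_5), S(f_3,h_5), S(h_4,h_5)) all reduce to 0 modulo the current basis, so we have a Gröbner basis.
Inter-reduce: drop elements whose leading term is divisible by another's, tail-reduce, and make monic.
Reduced Gröbner basis: {p + 3, q - 3}.

The lex basis is triangular: the last element involves only q. Solving q - 3 = 0 gives q ∈ {3}; substituting each value into the earlier elements determines the remaining variables.
  q = 3: the earlier basis element becomes p + 3 = 0, giving p = -3 — point (-3, 3).
Check: every point annihilates each of the original generators.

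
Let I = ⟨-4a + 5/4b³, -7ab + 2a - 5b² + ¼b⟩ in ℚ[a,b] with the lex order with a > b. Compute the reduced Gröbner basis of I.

G = {a - 5/16b³, b⁴ - 2/7b³ + 16/7b² - 4/35b}

f_1 = -4a + 5/4b³, LT = a.
f_2 = -7ab + 2a - 5b² + ¼b, LT = ab.

S(f_1,f_2): lcm = ab. S = 2/7a - 5/16b⁴ - 5/7b² + 1/28b.
  leading term a: subtract (-1/14)·f_1 from 2/7a - 5/16b⁴ - 5/7b² + 1/28b → -5/16b⁴ + 5/56b³ - 5/7b² + 1/28b
  leading term b⁴: no divisor's leading term divides it; move -5/16b⁴ to the remainder.
  leading term b³: no divisor's leading term divides it; move 5/56b³ to the remainder.
  leading term b²: no divisor's leading term divides it; move -5/7b² to the remainder.
  leading term b: no divisor's leading term divides it; move 1/28b to the remainder.
  remainder -5/16b⁴ + 5/56b³ - 5/7b² + 1/28b ≠ 0; add g_3 = -5/16b⁴ + 5/56b³ - 5/7b² + 1/28b to the basis.

The other S-polynomials (S(f_1,g_3), S(f_2,g_3)) all reduce to 0 modulo the current basis, so we have a Gröbner basis.
Inter-reduce: drop elements whose leading term is divisible by another's, tail-reduce, and make monic.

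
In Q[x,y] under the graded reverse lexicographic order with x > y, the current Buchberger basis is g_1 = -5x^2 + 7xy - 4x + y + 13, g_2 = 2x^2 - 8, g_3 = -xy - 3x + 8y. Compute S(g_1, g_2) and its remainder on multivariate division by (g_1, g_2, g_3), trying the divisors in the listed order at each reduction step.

S(g_1, g_2) = -7/5xy + 4/5x - 1/5y + 7/5; remainder on division = 5x - 57/5y + 7/5.

lcm(LM(g_1), LM(g_2)) = x^2.
S = (lcm/LT(g_1))·g_1 − (lcm/LT(g_2))·g_2 = -7/5xy + 4/5x - 1/5y + 7/5.
Reduce S modulo (g_1, g_2, g_3) in that order:
  leading term xy: subtract (7/5)·g_3 from -7/5xy + 4/5x - 1/5y + 7/5 → 5x - 57/5y + 7/5
  leading term x: no divisor's leading term divides it; move 5x to the remainder.
  leading term y: no divisor's leading term divides it; move -57/5y to the remainder.
  leading term 1: no divisor's leading term divides it; move 7/5 to the remainder.
The remainder 5x - 57/5y + 7/5 is nonzero, so it would be added as the next basis element.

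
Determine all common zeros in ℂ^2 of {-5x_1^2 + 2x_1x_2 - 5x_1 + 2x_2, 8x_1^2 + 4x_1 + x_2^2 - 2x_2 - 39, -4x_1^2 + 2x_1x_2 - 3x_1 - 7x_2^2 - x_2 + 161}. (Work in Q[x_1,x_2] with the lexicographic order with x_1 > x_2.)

{(-1, -5)}

Compute a lex Gröbner basis by Buchberger's algorithm.
f_1 = -5x_1^2 + 2x_1x_2 - 5x_1 + 2x_2, LT = x_1^2.
f_2 = 8x_1^2 + 4x_1 + x_2^2 - 2x_2 - 39, LT = x_1^2.
f_3 = -4x_1^2 + 2x_1x_2 - 3x_1 - 7x_2^2 - x_2 + 161, LT = x_1^2.

S(f_1,f_2): lcm = x_1^2. S = -2/5x_1x_2 + 1/2x_1 - 1/8x_2^2 - 3/20x_2 + 39/8.
  reduce S modulo (f_1, f_2, f_3):
  remainder -2/5x_1x_2 + 1/2x_1 - 1/8x_2^2 - 3/20x_2 + 39/8 ≠ 0; add h_4 = -2/5x_1x_2 + 1/2x_1 - 1/8x_2^2 - 3/20x_2 + 39/8 to the basis.

S(f_1,f_3): lcm = x_1^2. S = 1/10x_1x_2 + 1/4x_1 - 7/4x_2^2 - 13/20x_2 + 161/4.
  reduce S modulo (f_1, f_2, f_3, h_4):
  remainder 3/8x_1 - 57/32x_2^2 - 11/16x_2 + 1327/32 ≠ 0; add h_5 = 3/8x_1 - 57/32x_2^2 - 11/16x_2 + 1327/32 to the basis.

S(f_1,h_4): lcm = x_1^2x_2. S = 5/4x_1^2 - 57/80x_1x_2^2 + 5/8x_1x_2 + 195/16x_1 - 2/5x_2^2.
  reduce S modulo (f_1, f_2, f_3, h_4, h_5):
  remainder 57/256x_2^3 + 27207/512x_2^2 + 2365/192x_2 - 1903175/1536 ≠ 0; add h_6 = 57/256x_2^3 + 27207/512x_2^2 + 2365/192x_2 - 1903175/1536 to the basis.

S(f_3,h_4): lcm = x_1^2x_2. S = 5/4x_1^2 - 13/16x_1x_2^2 + 3/8x_1x_2 + 195/16x_1 + 7/4x_2^3 + 1/4x_2^2 - 161/4x_2.
  reduce S modulo (f_1, f_2, f_3, h_4, h_5, h_6):
  remainder -13649/32x_2^2 - 6755/48x_2 + 956125/96 ≠ 0; add h_7 = -13649/32x_2^2 - 6755/48x_2 + 956125/96 to the basis.

S(f_1,h_5): lcm = x_1^2. S = 19/4x_1x_2^2 + 43/30x_1x_2 - 1315/12x_1 - 2/5x_2.
  reduce S modulo (f_1, f_2, f_3, h_4, h_5, h_6, h_7):
  remainder -663578/122841x_2 - 3317890/122841 ≠ 0; add h_8 = -663578/122841x_2 - 3317890/122841 to the basis.

The other S-polynomials (S(f_2,f_3), S(f_2,h_4), S(f_2,h_5), S(f_3,h_5), S(h_4,h_5), S(f_1,h_6), S(f_2,h_6), S(f_3,h_6), S(h_4,h_6), S(h_5,h_6), S(f_1,h_7), S(f_2,h_7), S(f_3,h_7), S(h_4,h_7), S(h_5,h_7), S(h_6,h_7), S(f_1,h_8), S(f_2,h_8), S(f_3,h_8), S(h_4,h_8), S(h_5,h_8), S(h_6,h_8), S(h_7,h_8)) all reduce to 0 modulo the current basis, so we have a Gröbner basis.
Inter-reduce: drop elements whose leading term is divisible by another's, tail-reduce, and make monic.
Reduced Gröbner basis: {x_1 + 1, x_2 + 5}.

Elimination: the polynomial x_2 + 5 lies in the elimination ideal for x_2, so x_2 ∈ {-5}. For each such x_2, the remaining basis elements (now univariate) give the rest of the solution.
  x_2 = -5: the earlier basis element becomes x_1 + 1 = 0, giving x_1 = -1 — point (-1, -5).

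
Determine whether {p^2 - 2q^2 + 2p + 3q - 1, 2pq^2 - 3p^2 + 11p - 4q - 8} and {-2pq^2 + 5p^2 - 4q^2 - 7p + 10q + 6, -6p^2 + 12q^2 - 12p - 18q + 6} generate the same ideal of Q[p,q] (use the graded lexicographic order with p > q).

Yes, the ideals are equal.

Two ideals are equal iff their reduced Gröbner bases coincide (the reduced basis is unique for a fixed ordering).
Buchberger on the first generating set:
f_1 = p^2 - 2q^2 + 2p + 3q - 1, LT = p^2.
f_2 = 2pq^2 - 3p^2 + 11p - 4q - 8, LT = pq^2.

S(f_1,f_2): lcm = p^2q^2. S = -2q^4 + 3/2p^3 + 2pq^2 + 3q^3 - 11/2p^2 + 2pq - q^2 + 4p.
  leading term q^4: no divisor's leading term divides it; move -2q^4 to the remainder.
  leading term p^3: subtract (3/2p)·f_1 from 3/2p^3 + 2pq^2 + 3q^3 - 11/2p^2 + 2pq - q^2 + 4p → 5pq^2 + 3q^3 - 17/2p^2 - 5/2pq - q^2 + 11/2p
  leading term pq^2: subtract (5/2)·f_2 from 5pq^2 + 3q^3 - 17/2p^2 - 5/2pq - q^2 + 11/2p → 3q^3 - p^2 - 5/2pq - q^2 - 22p + 10q + 20
  leading term q^3: no divisor's leading term divides it; move 3q^3 to the remainder.
  leading term p^2: subtract (-1)·f_1 from -p^2 - 5/2pq - q^2 - 22p + 10q + 20 → -5/2pq - 3q^2 - 20p + 13q + 19
  leading term pq: no divisor's leading term divides it; move -5/2pq to the remainder.
  leading term q^2: no divisor's leading term divides it; move -3q^2 to the remainder.
  leading term p: no divisor's leading term divides it; move -20p to the remainder.
  leading term q: no divisor's leading term divides it; move 13q to the remainder.
  leading term 1: no divisor's leading term divides it; move 19 to the remainder.
  remainder -2q^4 + 3q^3 - 5/2pq - 3q^2 - 20p + 13q + 19 ≠ 0; add g_3 = -2q^4 + 3q^3 - 5/2pq - 3q^2 - 20p + 13q + 19 to the basis.

The other S-polynomials (S(f_1,g_3), S(f_2,g_3)) all reduce to 0 modulo the current basis, so we have a Gröbner basis.
Inter-reduce: drop elements whose leading term is divisible by another's, tail-reduce, and make monic.
Reduced Gröbner basis: {q^4 - 3/2q^3 + 5/4pq + 3/2q^2 + 10p - 13/2q - 19/2, pq^2 - 3q^2 + 17/2p + 5/2q - 11/2, p^2 - 2q^2 + 2p + 3q - 1}.

Buchberger on the second generating set:
h_1 = -2pq^2 + 5p^2 - 4q^2 - 7p + 10q + 6, LT = pq^2.
h_2 = -6p^2 + 12q^2 - 12p - 18q + 6, LT = p^2.

S(h_1,h_2): lcm = p^2q^2. S = 2q^4 - 5/2p^3 - 3q^3 + 7/2p^2 - 5pq + q^2 - 3p.
  leading term q^4: no divisor's leading term divides it; move 2q^4 to the remainder.
  leading term p^3: subtract (5/12p)·h_2 from -5/2p^3 - 3q^3 + 7/2p^2 - 5pq + q^2 - 3p → -5pq^2 - 3q^3 + 17/2p^2 + 5/2pq + q^2 - 11/2p
  leading term pq^2: subtract (5/2)·h_1 from -5pq^2 - 3q^3 + 17/2p^2 + 5/2pq + q^2 - 11/2p → -3q^3 - 4p^2 + 5/2pq + 11q^2 + 12p - 25q - 15
  leading term q^3: no divisor's leading term divides it; move -3q^3 to the remainder.
  leading term p^2: subtract (2/3)·h_2 from -4p^2 + 5/2pq + 11q^2 + 12p - 25q - 15 → 5/2pq + 3q^2 + 20p - 13q - 19
  leading term pq: no divisor's leading term divides it; move 5/2pq to the remainder.
  leading term q^2: no divisor's leading term divides it; move 3q^2 to the remainder.
  leading term p: no divisor's leading term divides it; move 20p to the remainder.
  leading term q: no divisor's leading term divides it; move -13q to the remainder.
  leading term 1: no divisor's leading term divides it; move -19 to the remainder.
  remainder 2q^4 - 3q^3 + 5/2pq + 3q^2 + 20p - 13q - 19 ≠ 0; add k_3 = 2q^4 - 3q^3 + 5/2pq + 3q^2 + 20p - 13q - 19 to the basis.

The other S-polynomials (S(h_1,k_3), S(h_2,k_3)) all reduce to 0 modulo the current basis, so we have a Gröbner basis.
Inter-reduce: drop elements whose leading term is divisible by another's, tail-reduce, and make monic.
Reduced Gröbner basis: {q^4 - 3/2q^3 + 5/4pq + 3/2q^2 + 10p - 13/2q - 19/2, pq^2 - 3q^2 + 17/2p + 5/2q - 11/2, p^2 - 2q^2 + 2p + 3q - 1}.

The two bases agree; hence the ideals are identical.
The same test decides containment: I ⊆ J iff every generator of I reduces to 0 modulo a Gröbner basis of J.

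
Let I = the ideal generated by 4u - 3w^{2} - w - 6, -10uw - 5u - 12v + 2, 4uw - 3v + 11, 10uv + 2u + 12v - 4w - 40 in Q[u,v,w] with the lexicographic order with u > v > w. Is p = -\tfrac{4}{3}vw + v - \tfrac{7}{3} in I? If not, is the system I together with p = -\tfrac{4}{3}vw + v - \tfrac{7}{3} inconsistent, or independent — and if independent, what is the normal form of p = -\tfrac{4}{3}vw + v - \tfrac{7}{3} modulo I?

First compute the reduced Gröbner basis of I by Buchberger's algorithm.
f_1 = 4u - 3w^{2} - w - 6, LT = u.
f_2 = -10uw - 5u - 12v + 2, LT = uw.
f_3 = 4uw - 3v + 11, LT = uw.
f_4 = 10uv + 2u + 12v - 4w - 40, LT = uv.

S(f_1,f_2): lcm = uw. S = -\tfrac{1}{2}u - \tfrac{6}{5}v - \tfrac{3}{4}w^{3} - \tfrac{1}{4}w^{2} - \tfrac{3}{2}w + \tfrac{1}{5}.
  reduce S modulo (f_1, f_2, f_3, f_4):
  remainder -\tfrac{6}{5}v - \tfrac{3}{4}w^{3} - \tfrac{5}{8}w^{2} - \tfrac{13}{8}w - \tfrac{11}{20} ≠ 0; add h_5 = -\tfrac{6}{5}v - \tfrac{3}{4}w^{3} - \tfrac{5}{8}w^{2} - \tfrac{13}{8}w - \tfrac{11}{20} to the basis.

S(f_1,f_3): lcm = uw. S = \tfrac{3}{4}v - \tfrac{3}{4}w^{3} - \tfrac{1}{4}w^{2} - \tfrac{3}{2}w - \tfrac{11}{4}.
  reduce S modulo (f_1, f_2, f_3, f_4, h_5):
  remainder -\tfrac{39}{32}w^{3} - \tfrac{41}{64}w^{2} - \tfrac{161}{64}w - \tfrac{99}{32} ≠ 0; add h_6 = -\tfrac{39}{32}w^{3} - \tfrac{41}{64}w^{2} - \tfrac{161}{64}w - \tfrac{99}{32} to the basis.

S(f_1,f_4): lcm = uv. S = -\tfrac{1}{5}u - \tfrac{3}{4}vw^{2} - \tfrac{1}{4}vw - \tfrac{27}{10}v + \tfrac{2}{5}w + 4.
  reduce S modulo (f_1, f_2, f_3, f_4, h_5, h_6):
  remainder -\tfrac{270423}{351520}w^{2} - \tfrac{58733}{351520}w + \tfrac{21169}{35152} ≠ 0; add h_7 = -\tfrac{270423}{351520}w^{2} - \tfrac{58733}{351520}w + \tfrac{21169}{35152} to the basis.

S(f_2,f_4): lcm = uvw. S = \tfrac{1}{2}uv - \tfrac{1}{5}uw + \tfrac{6}{5}v^{2} - \tfrac{6}{5}vw - \tfrac{1}{5}v + \tfrac{2}{5}w^{2} + 4w.
  reduce S modulo (f_1, f_2, f_3, f_4, h_5, h_6, h_7):
  remainder \tfrac{37590923}{17577495}w + \tfrac{37590923}{17577495} ≠ 0; add h_8 = \tfrac{37590923}{17577495}w + \tfrac{37590923}{17577495} to the basis.

The other S-polynomials (S(f_2,f_3), S(f_3,f_4), S(f_1,h_5), S(f_2,h_5), S(f_3,h_5), S(f_4,h_5), S(f_1,h_6), S(f_2,h_6), S(f_3,h_6), S(f_4,h_6), S(h_5,h_6), S(f_1,h_7), S(f_2,h_7), S(f_3,h_7), S(f_4,h_7), S(h_5,h_7), S(h_6,h_7), S(f_1,h_8), S(f_2,h_8), S(f_3,h_8), S(f_4,h_8), S(h_5,h_8), S(h_6,h_8), S(h_7,h_8)) all reduce to 0 modulo the current basis, so we have a Gröbner basis.
Inter-reduce: drop elements whose leading term is divisible by another's, tail-reduce, and make monic.
Reduced Gröbner basis: {u - 2, v - 1, w + 1}.
Label its elements g_1 = u - 2, g_2 = v - 1, g_3 = w + 1.

Reduce p = -\tfrac{4}{3}vw + v - \tfrac{7}{3} modulo G:
  leading term vw: subtract (-\tfrac{4}{3}w)·g_2 from -\tfrac{4}{3}vw + v - \tfrac{7}{3} → v - \tfrac{4}{3}w - \tfrac{7}{3}
  leading term v: subtract (1)·g_2 from v - \tfrac{4}{3}w - \tfrac{7}{3} → -\tfrac{4}{3}w - \tfrac{4}{3}
  leading term w: subtract (-\tfrac{4}{3})·g_3 from -\tfrac{4}{3}w - \tfrac{4}{3} → 0
  normal form = 0.
Since the normal form is 0, p ∈ I.

Ideal membership is decidable via reduction modulo a Gröbner basis.

-\tfrac{4}{3}vw + v - \tfrac{7}{3} lies in I (it reduces to 0).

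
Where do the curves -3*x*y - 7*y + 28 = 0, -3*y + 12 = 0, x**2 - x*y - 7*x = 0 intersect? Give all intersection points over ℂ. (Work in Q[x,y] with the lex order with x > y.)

{(0, 4)}

Compute a lex Gröbner basis by Buchberger's algorithm.
f_1 = -3*x*y - 7*y + 28, LT = x*y.
f_2 = -3*y + 12, LT = y.
f_3 = x**2 - x*y - 7*x, LT = x**2.

S(f_1,f_2): lcm = x*y. S = 4*x + 7/3*y - 28/3.
  leading term x: no divisor's leading term divides it; move 4*x to the remainder.
  leading term y: subtract (-7/9)·f_2 from 7/3*y - 28/3 → 0
  remainder 4*x ≠ 0; add h_4 = 4*x to the basis.

The other S-polynomials (S(f_1,f_3), S(f_2,f_3), S(f_1,h_4), S(f_2,h_4), S(f_3,h_4)) all reduce to 0 modulo the current basis, so we have a Gröbner basis.
Inter-reduce: drop elements whose leading term is divisible by another's, tail-reduce, and make monic.
Reduced Gröbner basis: {x, y - 4}.

Elimination: the polynomial y - 4 lies in the elimination ideal for y, so y ∈ {4}. For each such y, the remaining basis elements (now univariate) give the rest of the solution.
  y = 4: the earlier basis element becomes x = 0, giving x = 0 — point (0, 4).
Check: every point annihilates each of the original generators.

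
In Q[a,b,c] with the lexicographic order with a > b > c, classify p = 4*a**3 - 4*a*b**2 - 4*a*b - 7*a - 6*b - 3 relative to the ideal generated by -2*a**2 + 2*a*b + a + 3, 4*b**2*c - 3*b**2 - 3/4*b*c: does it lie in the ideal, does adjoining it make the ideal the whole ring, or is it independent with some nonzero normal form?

First compute the reduced Gröbner basis of I by Buchberger's algorithm.
f_1 = -2*a**2 + 2*a*b + a + 3, LT = a**2.
f_2 = 4*b**2*c - 3*b**2 - 3/4*b*c, LT = b**2*c.

The S-polynomials (S(f_1,f_2)) all reduce to 0 modulo the current basis, so we have a Gröbner basis.
Inter-reduce: drop elements whose leading term is divisible by another's, tail-reduce, and make monic.
Reduced Gröbner basis: {a**2 - a*b - 1/2*a - 3/2, b**2*c - 3/4*b**2 - 3/16*b*c}.
Label its elements g_1 = a**2 - a*b - 1/2*a - 3/2, g_2 = b**2*c - 3/4*b**2 - 3/16*b*c.

Reduce p = 4*a**3 - 4*a*b**2 - 4*a*b - 7*a - 6*b - 3 modulo G:
  leading term a**3: subtract (4*a)·g_1 from 4*a**3 - 4*a*b**2 - 4*a*b - 7*a - 6*b - 3 → 4*a**2*b + 2*a**2 - 4*a*b**2 - 4*a*b - a - 6*b - 3
  leading term a**2*b: subtract (4*b)·g_1 from 4*a**2*b + 2*a**2 - 4*a*b**2 - 4*a*b - a - 6*b - 3 → 2*a**2 - 2*a*b - a - 3
  leading term a**2: subtract (2)·g_1 from 2*a**2 - 2*a*b - a - 3 → 0
  normal form = 0.
Since the normal form is 0, p ∈ I.

4*a**3 - 4*a*b**2 - 4*a*b - 7*a - 6*b - 3 lies in I (it reduces to 0).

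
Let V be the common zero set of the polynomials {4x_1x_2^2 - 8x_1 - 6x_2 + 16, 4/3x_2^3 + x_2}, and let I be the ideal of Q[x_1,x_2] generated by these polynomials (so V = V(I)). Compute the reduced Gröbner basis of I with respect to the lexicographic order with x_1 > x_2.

f_1 = 4x_1x_2^2 - 8x_1 - 6x_2 + 16, LT = x_1x_2^2.
f_2 = 4/3x_2^3 + x_2, LT = x_2^3.

S(f_1,f_2): lcm = x_1x_2^3. S = -11/4x_1x_2 - 3/2x_2^2 + 4x_2.
  leading term x_1x_2: no divisor's leading term divides it; move -11/4x_1x_2 to the remainder.
  leading term x_2^2: no divisor's leading term divides it; move -3/2x_2^2 to the remainder.
  leading term x_2: no divisor's leading term divides it; move 4x_2 to the remainder.
  remainder -11/4x_1x_2 - 3/2x_2^2 + 4x_2 ≠ 0; add g_3 = -11/4x_1x_2 - 3/2x_2^2 + 4x_2 to the basis.

S(f_1,g_3): lcm = x_1x_2^2. S = -2x_1 - 6/11x_2^3 + 16/11x_2^2 - 3/2x_2 + 4.
  leading term x_1: no divisor's leading term divides it; move -2x_1 to the remainder.
  leading term x_2^3: subtract (-9/22)·f_2 from -6/11x_2^3 + 16/11x_2^2 - 3/2x_2 + 4 → 16/11x_2^2 - 12/11x_2 + 4
  leading term x_2^2: no divisor's leading term divides it; move 16/11x_2^2 to the remainder.
  leading term x_2: no divisor's leading term divides it; move -12/11x_2 to the remainder.
  leading term 1: no divisor's leading term divides it; move 4 to the remainder.
  remainder -2x_1 + 16/11x_2^2 - 12/11x_2 + 4 ≠ 0; add g_4 = -2x_1 + 16/11x_2^2 - 12/11x_2 + 4 to the basis.

The other S-polynomials (S(f_2,g_3), S(f_1,g_4), S(f_2,g_4), S(g_3,g_4)) all reduce to 0 modulo the current basis, so we have a Gröbner basis.
Inter-reduce: drop elements whose leading term is divisible by another's, tail-reduce, and make monic.

G = {x_1 - 8/11x_2^2 + 6/11x_2 - 2, x_2^3 + 3/4x_2}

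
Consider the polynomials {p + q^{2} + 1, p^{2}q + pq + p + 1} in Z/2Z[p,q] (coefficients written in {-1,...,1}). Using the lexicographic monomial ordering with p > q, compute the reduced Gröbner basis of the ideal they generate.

f_1 = p + q^{2} + 1, LT = p.
f_2 = p^{2}q + pq + p + 1, LT = p^{2}q.

S(f_1,f_2): lcm = p^{2}q. S = pq^{3} + p + 1.
  leading term pq^{3}: subtract (q^{3})·f_1 from pq^{3} + p + 1 → p + q^{5} + q^{3} + 1
  leading term p: subtract (1)·f_1 from p + q^{5} + q^{3} + 1 → q^{5} + q^{3} + q^{2}
  leading term q^{5}: no divisor's leading term divides it; move q^{5} to the remainder.
  leading term q^{3}: no divisor's leading term divides it; move q^{3} to the remainder.
  leading term q^{2}: no divisor's leading term divides it; move q^{2} to the remainder.
  remainder q^{5} + q^{3} + q^{2} ≠ 0; add g_3 = q^{5} + q^{3} + q^{2} to the basis.

The other S-polynomials (S(f_1,g_3), S(f_2,g_3)) all reduce to 0 modulo the current basis, so we have a Gröbner basis.
Inter-reduce: drop elements whose leading term is divisible by another's, tail-reduce, and make monic.

G = {p + q^{2} + 1, q^{5} + q^{3} + q^{2}}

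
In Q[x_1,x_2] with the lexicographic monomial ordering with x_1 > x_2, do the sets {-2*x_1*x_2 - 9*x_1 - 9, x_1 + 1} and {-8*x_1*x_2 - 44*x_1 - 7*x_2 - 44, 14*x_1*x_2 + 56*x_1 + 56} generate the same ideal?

For a fixed monomial order, each ideal has a unique reduced Gröbner basis; comparing bases decides equality.
Buchberger on the first generating set:
f_1 = -2*x_1*x_2 - 9*x_1 - 9, LT = x_1*x_2.
f_2 = x_1 + 1, LT = x_1.

S(f_1,f_2): lcm = x_1*x_2. S = 9/2*x_1 - x_2 + 9/2.
  leading term x_1: subtract (9/2)·f_2 from 9/2*x_1 - x_2 + 9/2 → -x_2
  leading term x_2: no divisor's leading term divides it; move -x_2 to the remainder.
  remainder -x_2 ≠ 0; add g_3 = -x_2 to the basis.

S(f_1,g_3): lcm = x_1*x_2. S = 9/2*x_1 + 9/2.
  leading term x_1: subtract (9/2)·f_2 from 9/2*x_1 + 9/2 → 0
  remainder 0.

S(f_2,g_3): leading monomials are coprime, so the S-polynomial reduces to 0 (Buchberger's first criterion).
Every S-polynomial of the final basis reduces to 0, so we have a Gröbner basis.
Inter-reduce: drop elements whose leading term is divisible by another's, tail-reduce, and make monic.
Reduced Gröbner basis: {x_1 + 1, x_2}.

Buchberger on the second generating set:
h_1 = -8*x_1*x_2 - 44*x_1 - 7*x_2 - 44, LT = x_1*x_2.
h_2 = 14*x_1*x_2 + 56*x_1 + 56, LT = x_1*x_2.

S(h_1,h_2): lcm = x_1*x_2. S = 3/2*x_1 + 7/8*x_2 + 3/2.
  leading term x_1: no divisor's leading term divides it; move 3/2*x_1 to the remainder.
  leading term x_2: no divisor's leading term divides it; move 7/8*x_2 to the remainder.
  leading term 1: no divisor's leading term divides it; move 3/2 to the remainder.
  remainder 3/2*x_1 + 7/8*x_2 + 3/2 ≠ 0; add k_3 = 3/2*x_1 + 7/8*x_2 + 3/2 to the basis.

S(h_1,k_3): lcm = x_1*x_2. S = 11/2*x_1 - 7/12*x_2**2 - 1/8*x_2 + 11/2.
  leading term x_1: subtract (11/3)·k_3 from 11/2*x_1 - 7/12*x_2**2 - 1/8*x_2 + 11/2 → -7/12*x_2**2 - 10/3*x_2
  leading term x_2**2: no divisor's leading term divides it; move -7/12*x_2**2 to the remainder.
  leading term x_2: no divisor's leading term divides it; move -10/3*x_2 to the remainder.
  remainder -7/12*x_2**2 - 10/3*x_2 ≠ 0; add k_4 = -7/12*x_2**2 - 10/3*x_2 to the basis.

S(h_2,k_3): lcm = x_1*x_2. S = 4*x_1 - 7/12*x_2**2 - x_2 + 4.
  leading term x_1: subtract (8/3)·k_3 from 4*x_1 - 7/12*x_2**2 - x_2 + 4 → -7/12*x_2**2 - 10/3*x_2
  leading term x_2**2: subtract (1)·k_4 from -7/12*x_2**2 - 10/3*x_2 → 0
  remainder 0.

S(h_1,k_4): lcm = x_1*x_2**2. S = -3/14*x_1*x_2 + 7/8*x_2**2 + 11/2*x_2.
  leading term x_1*x_2: subtract (3/112)·h_1 from -3/14*x_1*x_2 + 7/8*x_2**2 + 11/2*x_2 → 33/28*x_1 + 7/8*x_2**2 + 91/16*x_2 + 33/28
  leading term x_1: subtract (11/14)·k_3 from 33/28*x_1 + 7/8*x_2**2 + 91/16*x_2 + 33/28 → 7/8*x_2**2 + 5*x_2
  leading term x_2**2: subtract (-3/2)·k_4 from 7/8*x_2**2 + 5*x_2 → 0
  remainder 0.

S(h_2,k_4): lcm = x_1*x_2**2. S = -12/7*x_1*x_2 + 4*x_2.
  leading term x_1*x_2: subtract (3/14)·h_1 from -12/7*x_1*x_2 + 4*x_2 → 66/7*x_1 + 11/2*x_2 + 66/7
  leading term x_1: subtract (44/7)·k_3 from 66/7*x_1 + 11/2*x_2 + 66/7 → 0
  remainder 0.

S(k_3,k_4): leading monomials are coprime, so the S-polynomial reduces to 0 (Buchberger's first criterion).
Every S-polynomial of the final basis reduces to 0, so we have a Gröbner basis.
Inter-reduce: drop elements whose leading term is divisible by another's, tail-reduce, and make monic.
Reduced Gröbner basis: {x_1 + 7/12*x_2 + 1, x_2**2 + 40/7*x_2}.

Since the reduced bases disagree, the two ideals are not the same.

No, the ideals differ.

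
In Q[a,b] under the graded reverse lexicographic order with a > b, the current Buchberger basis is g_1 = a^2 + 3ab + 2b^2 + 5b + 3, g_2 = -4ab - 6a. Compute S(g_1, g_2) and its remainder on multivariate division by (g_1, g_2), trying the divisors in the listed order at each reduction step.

S(g_1, g_2) = 3ab^2 + 2b^3 - 3/2a^2 + 5b^2 + 3b; remainder on division = 2b^3 + 8b^2 + 21/2b + 9/2.

lcm(LM(g_1), LM(g_2)) = a^2b.
S = (lcm/LT(g_1))·g_1 − (lcm/LT(g_2))·g_2 = 3ab^2 + 2b^3 - 3/2a^2 + 5b^2 + 3b.
Reduce S modulo (g_1, g_2) in that order:
  leading term ab^2: subtract (-3/4b)·g_2 from 3ab^2 + 2b^3 - 3/2a^2 + 5b^2 + 3b → 2b^3 - 3/2a^2 - 9/2ab + 5b^2 + 3b
  leading term b^3: no divisor's leading term divides it; move 2b^3 to the remainder.
  leading term a^2: subtract (-3/2)·g_1 from -3/2a^2 - 9/2ab + 5b^2 + 3b → 8b^2 + 21/2b + 9/2
  leading term b^2: no divisor's leading term divides it; move 8b^2 to the remainder.
  leading term b: no divisor's leading term divides it; move 21/2b to the remainder.
  leading term 1: no divisor's leading term divides it; move 9/2 to the remainder.
The remainder 2b^3 + 8b^2 + 21/2b + 9/2 is nonzero, so it would be added as the next basis element.
An S-polynomial is built so that the two leading terms cancel; whether anything survives reduction is exactly the Gröbner-basis criterion.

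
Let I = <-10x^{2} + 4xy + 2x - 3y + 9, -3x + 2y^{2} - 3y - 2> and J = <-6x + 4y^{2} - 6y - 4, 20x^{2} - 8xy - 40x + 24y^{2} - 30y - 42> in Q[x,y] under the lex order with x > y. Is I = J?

Yes, the ideals are equal.

Equality of ideals is decidable: compute both reduced Gröbner bases (unique for the ordering) and check whether they agree.
Buchberger on the first generating set:
f_1 = -10x^{2} + 4xy + 2x - 3y + 9, LT = x^{2}.
f_2 = -3x + 2y^{2} - 3y - 2, LT = x.

S(f_1,f_2): lcm = x^{2}. S = \tfrac{2}{3}xy^{2} - \tfrac{7}{5}xy - \tfrac{13}{15}x + \tfrac{3}{10}y - \tfrac{9}{10}.
  leading term xy^{2}: subtract (-\tfrac{2}{9}y^{2})·f_2 from \tfrac{2}{3}xy^{2} - \tfrac{7}{5}xy - \tfrac{13}{15}x + \tfrac{3}{10}y - \tfrac{9}{10} → -\tfrac{7}{5}xy - \tfrac{13}{15}x + \tfrac{4}{9}y^{4} - \tfrac{2}{3}y^{3} - \tfrac{4}{9}y^{2} + \tfrac{3}{10}y - \tfrac{9}{10}
  leading term xy: subtract (\tfrac{7}{15}y)·f_2 from -\tfrac{7}{5}xy - \tfrac{13}{15}x + \tfrac{4}{9}y^{4} - \tfrac{2}{3}y^{3} - \tfrac{4}{9}y^{2} + \tfrac{3}{10}y - \tfrac{9}{10} → -\tfrac{13}{15}x + \tfrac{4}{9}y^{4} - \tfrac{8}{5}y^{3} + \tfrac{43}{45}y^{2} + \tfrac{37}{30}y - \tfrac{9}{10}
  leading term x: subtract (\tfrac{13}{45})·f_2 from -\tfrac{13}{15}x + \tfrac{4}{9}y^{4} - \tfrac{8}{5}y^{3} + \tfrac{43}{45}y^{2} + \tfrac{37}{30}y - \tfrac{9}{10} → \tfrac{4}{9}y^{4} - \tfrac{8}{5}y^{3} + \tfrac{17}{45}y^{2} + \tfrac{21}{10}y - \tfrac{29}{90}
  leading term y^{4}: no divisor's leading term divides it; move \tfrac{4}{9}y^{4} to the remainder.
  leading term y^{3}: no divisor's leading term divides it; move -\tfrac{8}{5}y^{3} to the remainder.
  leading term y^{2}: no divisor's leading term divides it; move \tfrac{17}{45}y^{2} to the remainder.
  leading term y: no divisor's leading term divides it; move \tfrac{21}{10}y to the remainder.
  leading term 1: no divisor's leading term divides it; move -\tfrac{29}{90} to the remainder.
  remainder \tfrac{4}{9}y^{4} - \tfrac{8}{5}y^{3} + \tfrac{17}{45}y^{2} + \tfrac{21}{10}y - \tfrac{29}{90} ≠ 0; add g_3 = \tfrac{4}{9}y^{4} - \tfrac{8}{5}y^{3} + \tfrac{17}{45}y^{2} + \tfrac{21}{10}y - \tfrac{29}{90} to the basis.

The other S-polynomials (S(f_1,g_3), S(f_2,g_3)) all reduce to 0 modulo the current basis, so we have a Gröbner basis.
Inter-reduce: drop elements whose leading term is divisible by another's, tail-reduce, and make monic.
Reduced Gröbner basis: {x - \tfrac{2}{3}y^{2} + y + \tfrac{2}{3}, y^{4} - \tfrac{18}{5}y^{3} + \tfrac{17}{20}y^{2} + \tfrac{189}{40}y - \tfrac{29}{40}}.

Buchberger on the second generating set:
h_1 = -6x + 4y^{2} - 6y - 4, LT = x.
h_2 = 20x^{2} - 8xy - 40x + 24y^{2} - 30y - 42, LT = x^{2}.

S(h_1,h_2): lcm = x^{2}. S = -\tfrac{2}{3}xy^{2} + \tfrac{7}{5}xy + \tfrac{8}{3}x - \tfrac{6}{5}y^{2} + \tfrac{3}{2}y + \tfrac{21}{10}.
  leading term xy^{2}: subtract (\tfrac{1}{9}y^{2})·h_1 from -\tfrac{2}{3}xy^{2} + \tfrac{7}{5}xy + \tfrac{8}{3}x - \tfrac{6}{5}y^{2} + \tfrac{3}{2}y + \tfrac{21}{10} → \tfrac{7}{5}xy + \tfrac{8}{3}x - \tfrac{4}{9}y^{4} + \tfrac{2}{3}y^{3} - \tfrac{34}{45}y^{2} + \tfrac{3}{2}y + \tfrac{21}{10}
  leading term xy: subtract (-\tfrac{7}{30}y)·h_1 from \tfrac{7}{5}xy + \tfrac{8}{3}x - \tfrac{4}{9}y^{4} + \tfrac{2}{3}y^{3} - \tfrac{34}{45}y^{2} + \tfrac{3}{2}y + \tfrac{21}{10} → \tfrac{8}{3}x - \tfrac{4}{9}y^{4} + \tfrac{8}{5}y^{3} - \tfrac{97}{45}y^{2} + \tfrac{17}{30}y + \tfrac{21}{10}
  leading term x: subtract (-\tfrac{4}{9})·h_1 from \tfrac{8}{3}x - \tfrac{4}{9}y^{4} + \tfrac{8}{5}y^{3} - \tfrac{97}{45}y^{2} + \tfrac{17}{30}y + \tfrac{21}{10} → -\tfrac{4}{9}y^{4} + \tfrac{8}{5}y^{3} - \tfrac{17}{45}y^{2} - \tfrac{21}{10}y + \tfrac{29}{90}
  leading term y^{4}: no divisor's leading term divides it; move -\tfrac{4}{9}y^{4} to the remainder.
  leading term y^{3}: no divisor's leading term divides it; move \tfrac{8}{5}y^{3} to the remainder.
  leading term y^{2}: no divisor's leading term divides it; move -\tfrac{17}{45}y^{2} to the remainder.
  leading term y: no divisor's leading term divides it; move -\tfrac{21}{10}y to the remainder.
  leading term 1: no divisor's leading term divides it; move \tfrac{29}{90} to the remainder.
  remainder -\tfrac{4}{9}y^{4} + \tfrac{8}{5}y^{3} - \tfrac{17}{45}y^{2} - \tfrac{21}{10}y + \tfrac{29}{90} ≠ 0; add k_3 = -\tfrac{4}{9}y^{4} + \tfrac{8}{5}y^{3} - \tfrac{17}{45}y^{2} - \tfrac{21}{10}y + \tfrac{29}{90} to the basis.

The other S-polynomials (S(h_1,k_3), S(h_2,k_3)) all reduce to 0 modulo the current basis, so we have a Gröbner basis.
Inter-reduce: drop elements whose leading term is divisible by another's, tail-reduce, and make monic.
Reduced Gröbner basis: {x - \tfrac{2}{3}y^{2} + y + \tfrac{2}{3}, y^{4} - \tfrac{18}{5}y^{3} + \tfrac{17}{20}y^{2} + \tfrac{189}{40}y - \tfrac{29}{40}}.

Same reduced basis, so the two generating sets span the same ideal.
The choice of monomial ordering does not affect the verdict — as long as both bases are computed under the same ordering, their equality decides ideal equality.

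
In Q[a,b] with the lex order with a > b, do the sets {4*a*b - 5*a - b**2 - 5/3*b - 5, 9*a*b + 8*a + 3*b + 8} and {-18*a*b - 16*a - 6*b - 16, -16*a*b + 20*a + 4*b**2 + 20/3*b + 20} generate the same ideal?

Two ideals are equal iff their reduced Gröbner bases coincide (the reduced basis is unique for a fixed ordering).
Buchberger on the first generating set:
f_1 = 4*a*b - 5*a - b**2 - 5/3*b - 5, LT = a*b.
f_2 = 9*a*b + 8*a + 3*b + 8, LT = a*b.

S(f_1,f_2): lcm = a*b. S = -77/36*a - 1/4*b**2 - 3/4*b - 77/36.
  leading term a: no divisor's leading term divides it; move -77/36*a to the remainder.
  leading term b**2: no divisor's leading term divides it; move -1/4*b**2 to the remainder.
  leading term b: no divisor's leading term divides it; move -3/4*b to the remainder.
  leading term 1: no divisor's leading term divides it; move -77/36 to the remainder.
  remainder -77/36*a - 1/4*b**2 - 3/4*b - 77/36 ≠ 0; add g_3 = -77/36*a - 1/4*b**2 - 3/4*b - 77/36 to the basis.

S(f_1,g_3): lcm = a*b. S = -5/4*a - 9/77*b**3 - 185/308*b**2 - 17/12*b - 5/4.
  leading term a: subtract (45/77)·g_3 from -5/4*a - 9/77*b**3 - 185/308*b**2 - 17/12*b - 5/4 → -9/77*b**3 - 5/11*b**2 - 226/231*b
  leading term b**3: no divisor's leading term divides it; move -9/77*b**3 to the remainder.
  leading term b**2: no divisor's leading term divides it; move -5/11*b**2 to the remainder.
  leading term b: no divisor's leading term divides it; move -226/231*b to the remainder.
  remainder -9/77*b**3 - 5/11*b**2 - 226/231*b ≠ 0; add g_4 = -9/77*b**3 - 5/11*b**2 - 226/231*b to the basis.

The other S-polynomials (S(f_2,g_3), S(f_1,g_4), S(f_2,g_4), S(g_3,g_4)) all reduce to 0 modulo the current basis, so we have a Gröbner basis.
Inter-reduce: drop elements whose leading term is divisible by another's, tail-reduce, and make monic.
Reduced Gröbner basis: {a + 9/77*b**2 + 27/77*b + 1, b**3 + 35/9*b**2 + 226/27*b}.

Buchberger on the second generating set:
h_1 = -18*a*b - 16*a - 6*b - 16, LT = a*b.
h_2 = -16*a*b + 20*a + 4*b**2 + 20/3*b + 20, LT = a*b.

S(h_1,h_2): lcm = a*b. S = 77/36*a + 1/4*b**2 + 3/4*b + 77/36.
  leading term a: no divisor's leading term divides it; move 77/36*a to the remainder.
  leading term b**2: no divisor's leading term divides it; move 1/4*b**2 to the remainder.
  leading term b: no divisor's leading term divides it; move 3/4*b to the remainder.
  leading term 1: no divisor's leading term divides it; move 77/36 to the remainder.
  remainder 77/36*a + 1/4*b**2 + 3/4*b + 77/36 ≠ 0; add k_3 = 77/36*a + 1/4*b**2 + 3/4*b + 77/36 to the basis.

S(h_1,k_3): lcm = a*b. S = 8/9*a - 9/77*b**3 - 27/77*b**2 - 2/3*b + 8/9.
  leading term a: subtract (32/77)·k_3 from 8/9*a - 9/77*b**3 - 27/77*b**2 - 2/3*b + 8/9 → -9/77*b**3 - 5/11*b**2 - 226/231*b
  leading term b**3: no divisor's leading term divides it; move -9/77*b**3 to the remainder.
  leading term b**2: no divisor's leading term divides it; move -5/11*b**2 to the remainder.
  leading term b: no divisor's leading term divides it; move -226/231*b to the remainder.
  remainder -9/77*b**3 - 5/11*b**2 - 226/231*b ≠ 0; add k_4 = -9/77*b**3 - 5/11*b**2 - 226/231*b to the basis.

The other S-polynomials (S(h_2,k_3), S(h_1,k_4), S(h_2,k_4), S(k_3,k_4)) all reduce to 0 modulo the current basis, so we have a Gröbner basis.
Inter-reduce: drop elements whose leading term is divisible by another's, tail-reduce, and make monic.
Reduced Gröbner basis: {a + 9/77*b**2 + 27/77*b + 1, b**3 + 35/9*b**2 + 226/27*b}.

The two bases agree; hence the ideals are identical.

Yes, the ideals are equal.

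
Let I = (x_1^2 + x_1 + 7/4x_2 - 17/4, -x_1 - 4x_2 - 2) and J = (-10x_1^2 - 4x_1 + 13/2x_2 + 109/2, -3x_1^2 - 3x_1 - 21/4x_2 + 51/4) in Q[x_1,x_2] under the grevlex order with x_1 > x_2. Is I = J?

Yes, the ideals are equal.

Since reduced Gröbner bases are canonical representatives of ideals under a given ordering, it suffices to compute and compare them.
Buchberger on the first generating set:
f_1 = x_1^2 + x_1 + 7/4x_2 - 17/4, LT = x_1^2.
f_2 = -x_1 - 4x_2 - 2, LT = x_1.

S(f_1,f_2): lcm = x_1^2. S = -4x_1x_2 - x_1 + 7/4x_2 - 17/4.
  leading term x_1x_2: subtract (4x_2)·f_2 from -4x_1x_2 - x_1 + 7/4x_2 - 17/4 → 16x_2^2 - x_1 + 39/4x_2 - 17/4
  leading term x_2^2: no divisor's leading term divides it; move 16x_2^2 to the remainder.
  leading term x_1: subtract (1)·f_2 from -x_1 + 39/4x_2 - 17/4 → 55/4x_2 - 9/4
  leading term x_2: no divisor's leading term divides it; move 55/4x_2 to the remainder.
  leading term 1: no divisor's leading term divides it; move -9/4 to the remainder.
  remainder 16x_2^2 + 55/4x_2 - 9/4 ≠ 0; add g_3 = 16x_2^2 + 55/4x_2 - 9/4 to the basis.

The other S-polynomials (S(f_1,g_3), S(f_2,g_3)) all reduce to 0 modulo the current basis, so we have a Gröbner basis.
Inter-reduce: drop elements whose leading term is divisible by another's, tail-reduce, and make monic.
Reduced Gröbner basis: {x_2^2 + 55/64x_2 - 9/64, x_1 + 4x_2 + 2}.

Buchberger on the second generating set:
h_1 = -10x_1^2 - 4x_1 + 13/2x_2 + 109/2, LT = x_1^2.
h_2 = -3x_1^2 - 3x_1 - 21/4x_2 + 51/4, LT = x_1^2.

S(h_1,h_2): lcm = x_1^2. S = -3/5x_1 - 12/5x_2 - 6/5.
  leading term x_1: no divisor's leading term divides it; move -3/5x_1 to the remainder.
  leading term x_2: no divisor's leading term divides it; move -12/5x_2 to the remainder.
  leading term 1: no divisor's leading term divides it; move -6/5 to the remainder.
  remainder -3/5x_1 - 12/5x_2 - 6/5 ≠ 0; add k_3 = -3/5x_1 - 12/5x_2 - 6/5 to the basis.

S(h_1,k_3): lcm = x_1^2. S = -4x_1x_2 - 8/5x_1 - 13/20x_2 - 109/20.
  leading term x_1x_2: subtract (20/3x_2)·k_3 from -4x_1x_2 - 8/5x_1 - 13/20x_2 - 109/20 → 16x_2^2 - 8/5x_1 + 147/20x_2 - 109/20
  leading term x_2^2: no divisor's leading term divides it; move 16x_2^2 to the remainder.
  leading term x_1: subtract (8/3)·k_3 from -8/5x_1 + 147/20x_2 - 109/20 → 55/4x_2 - 9/4
  leading term x_2: no divisor's leading term divides it; move 55/4x_2 to the remainder.
  leading term 1: no divisor's leading term divides it; move -9/4 to the remainder.
  remainder 16x_2^2 + 55/4x_2 - 9/4 ≠ 0; add k_4 = 16x_2^2 + 55/4x_2 - 9/4 to the basis.

The other S-polynomials (S(h_2,k_3), S(h_1,k_4), S(h_2,k_4), S(k_3,k_4)) all reduce to 0 modulo the current basis, so we have a Gröbner basis.
Inter-reduce: drop elements whose leading term is divisible by another's, tail-reduce, and make monic.
Reduced Gröbner basis: {x_2^2 + 55/64x_2 - 9/64, x_1 + 4x_2 + 2}.

Same reduced basis, so the two generating sets span the same ideal.
The same test decides containment: I ⊆ J iff every generator of I reduces to 0 modulo a Gröbner basis of J.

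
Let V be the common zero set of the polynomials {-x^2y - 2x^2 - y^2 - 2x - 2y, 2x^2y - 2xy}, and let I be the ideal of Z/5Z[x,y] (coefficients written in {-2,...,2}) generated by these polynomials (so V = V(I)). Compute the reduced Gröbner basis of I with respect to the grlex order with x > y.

G = {y^4 + y^3 + 2xy - 2y^2, xy^2 + y^3 - xy + 2y^2, x^2 - 2xy - 2y^2 + x + y}

f_1 = -x^2y - 2x^2 - y^2 - 2x - 2y, LT = x^2y.
f_2 = 2x^2y - 2xy, LT = x^2y.

S(f_1,f_2): lcm = x^2y. S = 2x^2 + xy + y^2 + 2x + 2y.
  reduce S modulo (f_1, f_2):
  remainder 2x^2 + xy + y^2 + 2x + 2y ≠ 0; add g_3 = 2x^2 + xy + y^2 + 2x + 2y to the basis.

S(f_1,g_3): lcm = x^2y. S = 2xy^2 + 2y^3 + 2x^2 - xy + 2x + 2y.
  reduce S modulo (f_1, f_2, g_3):
  remainder 2xy^2 + 2y^3 - 2xy - y^2 ≠ 0; add g_4 = 2xy^2 + 2y^3 - 2xy - y^2 to the basis.

S(f_1,g_4): lcm = x^2y^2. S = -xy^3 - 2x^2y - 2xy^2 + y^3 + 2xy + 2y^2.
  reduce S modulo (f_1, f_2, g_3, g_4):
  remainder y^4 + y^3 + 2xy - 2y^2 ≠ 0; add g_5 = y^4 + y^3 + 2xy - 2y^2 to the basis.

The other S-polynomials (S(f_2,g_3), S(f_2,g_4), S(g_3,g_4), S(f_1,g_5), S(f_2,g_5), S(g_3,g_5), S(g_4,g_5)) all reduce to 0 modulo the current basis, so we have a Gröbner basis.
Inter-reduce: drop elements whose leading term is divisible by another's, tail-reduce, and make monic.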